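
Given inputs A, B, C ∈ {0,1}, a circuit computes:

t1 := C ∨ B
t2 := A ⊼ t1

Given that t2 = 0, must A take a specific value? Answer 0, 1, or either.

1

t2 = A ⊼ t1 must be 0, so both A = 1 and t1 = 1.
Every assignment with t2 = 0 has A = 1; there are 3 such assignment(s).
  A=1, B=0, C=1
  A=1, B=1, C=0
  A=1, B=1, C=1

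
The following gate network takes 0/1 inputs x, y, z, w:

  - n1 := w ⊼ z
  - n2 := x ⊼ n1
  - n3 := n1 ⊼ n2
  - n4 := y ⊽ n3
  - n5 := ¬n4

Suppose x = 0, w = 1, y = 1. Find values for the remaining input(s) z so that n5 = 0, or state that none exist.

no solution exists

With x = 0, w = 1, y = 1 fixed, none of the 2 settings of z give n5 = 0.
For example, with z=1:
n1 = w ⊼ z = 1 ⊼ 1 = 0
n2 = x ⊼ n1 = 0 ⊼ 0 = 1
n3 = n1 ⊼ n2 = 0 ⊼ 1 = 1
n4 = y ⊽ n3 = 1 ⊽ 1 = 0
n5 = ¬n4 = ¬0 = 1
giving n5 = 1 ≠ 0.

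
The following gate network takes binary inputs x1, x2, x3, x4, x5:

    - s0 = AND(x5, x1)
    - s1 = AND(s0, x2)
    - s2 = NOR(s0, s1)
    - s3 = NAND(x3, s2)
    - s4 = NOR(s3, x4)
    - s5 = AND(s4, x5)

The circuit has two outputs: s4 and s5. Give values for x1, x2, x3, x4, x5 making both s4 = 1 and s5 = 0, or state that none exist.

x1=1, x2=0, x3=1, x4=0, x5=0

Check with x1=1, x2=0, x3=1, x4=0, x5=0:
s0 = AND(x5, x1) = AND(0, 1) = 0
s1 = AND(s0, x2) = AND(0, 0) = 0
s2 = NOR(s0, s1) = NOR(0, 0) = 1
s3 = NAND(x3, s2) = NAND(1, 1) = 0
s4 = NOR(s3, x4) = NOR(0, 0) = 1
s5 = AND(s4, x5) = AND(1, 0) = 0
So s4 = 1 and s5 = 0.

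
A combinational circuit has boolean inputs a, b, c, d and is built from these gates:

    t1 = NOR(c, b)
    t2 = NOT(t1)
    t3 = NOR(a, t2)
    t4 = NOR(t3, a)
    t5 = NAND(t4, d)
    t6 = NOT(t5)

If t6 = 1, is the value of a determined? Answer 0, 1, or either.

t6 = NOT(t5) must be 1, so t5 = 0.
t5 = NAND(t4, d) must be 0, so both t4 = 1 and d = 1.
t4 = NOR(t3, a) must be 1, so both t3 = 0 and a = 0.
Every assignment with t6 = 1 has a = 0; there are 3 such assignment(s).
  a=0, b=0, c=1, d=1
  a=0, b=1, c=0, d=1
  a=0, b=1, c=1, d=1

0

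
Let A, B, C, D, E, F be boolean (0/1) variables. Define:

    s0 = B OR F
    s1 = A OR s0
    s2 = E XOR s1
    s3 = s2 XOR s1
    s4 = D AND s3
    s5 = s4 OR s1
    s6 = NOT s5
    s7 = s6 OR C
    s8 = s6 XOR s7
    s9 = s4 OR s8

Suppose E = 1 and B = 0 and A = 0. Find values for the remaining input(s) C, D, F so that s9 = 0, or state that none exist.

s9 = s4 OR s8 must be 0, so both s4 = 0 and s8 = 0.
Check with E = 1 and B = 0 and A = 0 and C=0, D=0, F=0:
s0 = B OR F = 0 OR 0 = 0
s1 = A OR s0 = 0 OR 0 = 0
s2 = E XOR s1 = 1 XOR 0 = 1
s3 = s2 XOR s1 = 1 XOR 0 = 1
s4 = D AND s3 = 0 AND 1 = 0
s5 = s4 OR s1 = 0 OR 0 = 0
s6 = NOT s5 = NOT 0 = 1
s7 = s6 OR C = 1 OR 0 = 1
s8 = s6 XOR s7 = 1 XOR 1 = 0
s9 = s4 OR s8 = 0 OR 0 = 0
So s9 = 0.

C=0, D=0, F=0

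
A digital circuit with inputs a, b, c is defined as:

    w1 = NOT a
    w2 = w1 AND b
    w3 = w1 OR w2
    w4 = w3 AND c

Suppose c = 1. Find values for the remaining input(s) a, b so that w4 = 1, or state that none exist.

a=0, b=0

w4 = w3 AND c must be 1, so both w3 = 1 and c = 1.
Check with c = 1 and a=0, b=0:
w1 = NOT a = NOT 0 = 1
w2 = w1 AND b = 1 AND 0 = 0
w3 = w1 OR w2 = 1 OR 0 = 1
w4 = w3 AND c = 1 AND 1 = 1
So w4 = 1.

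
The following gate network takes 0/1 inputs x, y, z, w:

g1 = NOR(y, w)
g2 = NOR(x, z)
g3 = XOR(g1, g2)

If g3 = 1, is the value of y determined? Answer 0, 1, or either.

Both values of y occur among assignments with g3 = 1:
  y=0: x=0, y=0, z=0, w=1
  y=1: x=0, y=1, z=0, w=0

either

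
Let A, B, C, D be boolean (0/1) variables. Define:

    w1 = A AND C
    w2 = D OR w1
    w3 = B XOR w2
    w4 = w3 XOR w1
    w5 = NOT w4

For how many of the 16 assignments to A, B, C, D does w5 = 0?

8

w5 = NOT w4 must be 0, so w4 = 1.
w4 = w3 XOR w1 must be 1, so w3 and w1 differ.
Enumerating the 16 input combinations, 8 give w5 = 0 and 8 give w5 = 1.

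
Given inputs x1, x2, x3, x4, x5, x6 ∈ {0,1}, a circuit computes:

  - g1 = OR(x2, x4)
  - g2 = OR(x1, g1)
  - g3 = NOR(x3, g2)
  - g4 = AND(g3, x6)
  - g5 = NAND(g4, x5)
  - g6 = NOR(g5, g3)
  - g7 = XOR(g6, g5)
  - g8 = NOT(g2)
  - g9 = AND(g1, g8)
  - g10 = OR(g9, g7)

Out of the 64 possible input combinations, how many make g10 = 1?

63

g10 = OR(g9, g7) must be 1, so at least one of g9, g7 is 1.
Enumerating the 64 input combinations, 63 give g10 = 1 and 1 give g10 = 0.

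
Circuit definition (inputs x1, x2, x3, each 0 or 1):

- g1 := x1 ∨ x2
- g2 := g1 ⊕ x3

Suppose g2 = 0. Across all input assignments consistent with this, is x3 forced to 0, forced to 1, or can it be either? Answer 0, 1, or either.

either

Both values of x3 occur among assignments with g2 = 0:
  x3=0: x1=0, x2=0, x3=0
  x3=1: x1=0, x2=1, x3=1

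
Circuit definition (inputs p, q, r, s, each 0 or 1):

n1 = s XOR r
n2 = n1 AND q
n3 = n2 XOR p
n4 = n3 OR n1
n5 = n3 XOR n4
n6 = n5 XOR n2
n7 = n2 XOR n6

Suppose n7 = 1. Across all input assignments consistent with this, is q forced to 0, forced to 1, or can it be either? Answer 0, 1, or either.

either

Both values of q occur among assignments with n7 = 1:
  q=0: p=0, q=0, r=0, s=1
  q=1: p=1, q=1, r=0, s=1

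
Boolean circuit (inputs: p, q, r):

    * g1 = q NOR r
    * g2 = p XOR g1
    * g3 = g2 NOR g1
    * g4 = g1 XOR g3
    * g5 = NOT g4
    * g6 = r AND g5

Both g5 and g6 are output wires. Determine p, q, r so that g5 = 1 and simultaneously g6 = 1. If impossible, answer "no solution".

Check with p=1, q=0, r=1:
g1 = q NOR r = 0 NOR 1 = 0
g2 = p XOR g1 = 1 XOR 0 = 1
g3 = g2 NOR g1 = 1 NOR 0 = 0
g4 = g1 XOR g3 = 0 XOR 0 = 0
g5 = NOT g4 = NOT 0 = 1
g6 = r AND g5 = 1 AND 1 = 1
So g5 = 1 and g6 = 1.

p=1, q=0, r=1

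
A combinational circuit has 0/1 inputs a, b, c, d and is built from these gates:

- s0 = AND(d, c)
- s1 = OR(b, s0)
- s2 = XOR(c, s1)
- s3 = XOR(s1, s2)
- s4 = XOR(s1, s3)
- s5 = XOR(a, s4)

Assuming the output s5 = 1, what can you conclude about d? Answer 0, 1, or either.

either

Both values of d occur among assignments with s5 = 1:
  d=0: a=0, b=0, c=1, d=0
  d=1: a=0, b=1, c=0, d=1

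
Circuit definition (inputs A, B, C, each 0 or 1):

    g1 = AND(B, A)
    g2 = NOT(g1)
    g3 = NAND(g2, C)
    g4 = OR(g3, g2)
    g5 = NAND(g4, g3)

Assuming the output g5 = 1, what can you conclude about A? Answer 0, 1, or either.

either

Both values of A occur among assignments with g5 = 1:
  A=0: A=0, B=0, C=1
  A=1: A=1, B=0, C=1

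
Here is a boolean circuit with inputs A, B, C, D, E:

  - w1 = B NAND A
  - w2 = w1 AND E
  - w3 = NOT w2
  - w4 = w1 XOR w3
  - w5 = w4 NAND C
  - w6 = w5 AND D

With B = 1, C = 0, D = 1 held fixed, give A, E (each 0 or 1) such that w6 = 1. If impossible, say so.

A=0, E=0

w6 = w5 AND D must be 1, so both w5 = 1 and D = 1.
w5 = w4 NAND C must be 1, so at least one of w4, C is 0.
Check with B = 1, C = 0, D = 1 and A=0, E=0:
w1 = B NAND A = 1 NAND 0 = 1
w2 = w1 AND E = 1 AND 0 = 0
w3 = NOT w2 = NOT 0 = 1
w4 = w1 XOR w3 = 1 XOR 1 = 0
w5 = w4 NAND C = 0 NAND 0 = 1
w6 = w5 AND D = 1 AND 1 = 1
So w6 = 1.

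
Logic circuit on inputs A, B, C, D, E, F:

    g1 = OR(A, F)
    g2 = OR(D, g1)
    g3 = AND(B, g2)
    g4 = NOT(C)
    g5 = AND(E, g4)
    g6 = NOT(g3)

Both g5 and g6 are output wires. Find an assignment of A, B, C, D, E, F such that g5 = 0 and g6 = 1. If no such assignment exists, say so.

A=0 B=0 C=1 D=1 E=1 F=0

Check with A=0 B=0 C=1 D=1 E=1 F=0:
g1 = OR(A, F) = OR(0, 0) = 0
g2 = OR(D, g1) = OR(1, 0) = 1
g3 = AND(B, g2) = AND(0, 1) = 0
g4 = NOT(C) = NOT 1 = 0
g5 = AND(E, g4) = AND(1, 0) = 0
g6 = NOT(g3) = NOT 0 = 1
So g5 = 0 and g6 = 1.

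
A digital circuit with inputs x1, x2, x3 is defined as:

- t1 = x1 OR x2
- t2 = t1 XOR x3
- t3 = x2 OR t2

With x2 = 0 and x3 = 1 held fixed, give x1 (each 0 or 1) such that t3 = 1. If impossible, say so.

x1=0

Check with x2 = 0 and x3 = 1 and x1=0:
t1 = x1 OR x2 = 0 OR 0 = 0
t2 = t1 XOR x3 = 0 XOR 1 = 1
t3 = x2 OR t2 = 0 OR 1 = 1
So t3 = 1.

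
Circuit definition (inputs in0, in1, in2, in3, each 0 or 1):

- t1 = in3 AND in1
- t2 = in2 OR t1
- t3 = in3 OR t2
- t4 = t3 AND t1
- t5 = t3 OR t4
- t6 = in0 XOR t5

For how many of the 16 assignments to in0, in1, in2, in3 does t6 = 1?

t6 = in0 XOR t5 must be 1, so in0 and t5 differ.
Enumerating the 16 input combinations, 8 give t6 = 1 and 8 give t6 = 0.

8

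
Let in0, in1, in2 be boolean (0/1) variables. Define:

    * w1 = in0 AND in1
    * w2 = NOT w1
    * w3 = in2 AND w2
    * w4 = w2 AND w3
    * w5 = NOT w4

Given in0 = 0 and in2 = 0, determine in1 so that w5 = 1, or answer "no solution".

in1=1

w5 = NOT w4 must be 1, so w4 = 0.
w4 = w2 AND w3 must be 0, so at least one of w2, w3 is 0.
Check with in0 = 0 and in2 = 0 and in1=1:
w1 = in0 AND in1 = 0 AND 1 = 0
w2 = NOT w1 = NOT 0 = 1
w3 = in2 AND w2 = 0 AND 1 = 0
w4 = w2 AND w3 = 1 AND 0 = 0
w5 = NOT w4 = NOT 0 = 1
So w5 = 1.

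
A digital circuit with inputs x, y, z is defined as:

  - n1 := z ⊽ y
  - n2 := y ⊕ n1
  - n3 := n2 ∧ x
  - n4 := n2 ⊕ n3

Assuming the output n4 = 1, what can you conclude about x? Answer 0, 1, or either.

n4 = n2 ⊕ n3 must be 1, so n2 and n3 differ.
Every assignment with n4 = 1 has x = 0; there are 3 such assignment(s).
  x=0, y=0, z=0
  x=0, y=1, z=0
  x=0, y=1, z=1

0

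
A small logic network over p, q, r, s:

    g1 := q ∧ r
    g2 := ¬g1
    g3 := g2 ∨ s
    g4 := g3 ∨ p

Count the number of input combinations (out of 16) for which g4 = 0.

1

g4 = g3 ∨ p must be 0, so both g3 = 0 and p = 0.
g3 = g2 ∨ s must be 0, so both g2 = 0 and s = 0.
g2 = ¬g1 must be 0, so g1 = 1.
Enumerating the 16 input combinations, 1 give g4 = 0 and 15 give g4 = 1.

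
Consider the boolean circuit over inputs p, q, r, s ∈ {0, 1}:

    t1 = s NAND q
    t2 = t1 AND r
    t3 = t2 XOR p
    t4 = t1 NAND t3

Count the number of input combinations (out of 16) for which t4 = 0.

t4 = t1 NAND t3 must be 0, so both t1 = 1 and t3 = 1.
Satisfying assignments:
  p=0, q=0, r=1, s=0
  p=0, q=0, r=1, s=1
  p=0, q=1, r=1, s=0
  p=1, q=0, r=0, s=0
  p=1, q=0, r=0, s=1
  p=1, q=1, r=0, s=0

6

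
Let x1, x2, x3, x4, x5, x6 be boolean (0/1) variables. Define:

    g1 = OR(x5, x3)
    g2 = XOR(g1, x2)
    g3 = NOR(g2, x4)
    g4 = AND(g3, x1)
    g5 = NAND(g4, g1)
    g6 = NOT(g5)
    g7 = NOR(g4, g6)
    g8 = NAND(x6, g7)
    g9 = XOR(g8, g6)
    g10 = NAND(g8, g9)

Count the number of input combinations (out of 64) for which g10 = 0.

g10 = NAND(g8, g9) must be 0, so both g8 = 1 and g9 = 1.
g8 = NAND(x6, g7) must be 1, so at least one of x6, g7 is 0.
g9 = XOR(g8, g6) must be 1, so g8 and g6 differ.
Enumerating the 64 input combinations, 30 give g10 = 0 and 34 give g10 = 1.

30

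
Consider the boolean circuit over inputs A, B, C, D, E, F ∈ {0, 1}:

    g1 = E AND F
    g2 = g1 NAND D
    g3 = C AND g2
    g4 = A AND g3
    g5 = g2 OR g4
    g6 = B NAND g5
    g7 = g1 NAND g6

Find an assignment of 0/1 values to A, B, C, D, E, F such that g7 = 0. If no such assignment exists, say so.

g7 = g1 NAND g6 must be 0, so both g1 = 1 and g6 = 1.
g1 = E AND F must be 1, so both E = 1 and F = 1.
Check with A=0, B=1, C=0, D=1, E=1, F=1:
g1 = E AND F = 1 AND 1 = 1
g2 = g1 NAND D = 1 NAND 1 = 0
g3 = C AND g2 = 0 AND 0 = 0
g4 = A AND g3 = 0 AND 0 = 0
g5 = g2 OR g4 = 0 OR 0 = 0
g6 = B NAND g5 = 1 NAND 0 = 1
g7 = g1 NAND g6 = 1 NAND 1 = 0
So g7 = 0 as required.

A=0, B=1, C=0, D=1, E=1, F=1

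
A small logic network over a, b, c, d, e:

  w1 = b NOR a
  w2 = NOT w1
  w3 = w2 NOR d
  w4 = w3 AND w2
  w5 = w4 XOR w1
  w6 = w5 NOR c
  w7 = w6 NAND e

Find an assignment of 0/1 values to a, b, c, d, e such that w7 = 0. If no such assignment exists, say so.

a=1, b=0, c=0, d=0, e=1

w7 = w6 NAND e must be 0, so both w6 = 1 and e = 1.
w6 = w5 NOR c must be 1, so both w5 = 0 and c = 0.
w5 = w4 XOR w1 must be 0, so w4 and w1 are equal.
Check with a=1, b=0, c=0, d=0, e=1:
w1 = b NOR a = 0 NOR 1 = 0
w2 = NOT w1 = NOT 0 = 1
w3 = w2 NOR d = 1 NOR 0 = 0
w4 = w3 AND w2 = 0 AND 1 = 0
w5 = w4 XOR w1 = 0 XOR 0 = 0
w6 = w5 NOR c = 0 NOR 0 = 1
w7 = w6 NAND e = 1 NAND 1 = 0
So w7 = 0 as required.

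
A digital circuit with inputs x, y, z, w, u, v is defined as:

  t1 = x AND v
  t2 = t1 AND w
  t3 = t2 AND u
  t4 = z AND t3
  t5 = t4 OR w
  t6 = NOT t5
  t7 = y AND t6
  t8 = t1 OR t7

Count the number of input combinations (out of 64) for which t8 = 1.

28

t8 = t1 OR t7 must be 1, so at least one of t1, t7 is 1.
Enumerating the 64 input combinations, 28 give t8 = 1 and 36 give t8 = 0.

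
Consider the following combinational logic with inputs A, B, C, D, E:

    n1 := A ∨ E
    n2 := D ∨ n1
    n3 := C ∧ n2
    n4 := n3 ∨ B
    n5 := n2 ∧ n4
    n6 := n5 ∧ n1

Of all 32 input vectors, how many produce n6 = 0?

14

n6 = n5 ∧ n1 must be 0, so at least one of n5, n1 is 0.
Enumerating the 32 input combinations, 14 give n6 = 0 and 18 give n6 = 1.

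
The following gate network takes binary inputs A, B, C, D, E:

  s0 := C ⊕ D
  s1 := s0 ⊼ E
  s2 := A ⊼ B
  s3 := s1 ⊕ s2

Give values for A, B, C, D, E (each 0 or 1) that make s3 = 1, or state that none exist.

Check with A=0, B=1, C=1, D=0, E=1:
s0 = C ⊕ D = 1 ⊕ 0 = 1
s1 = s0 ⊼ E = 1 ⊼ 1 = 0
s2 = A ⊼ B = 0 ⊼ 1 = 1
s3 = s1 ⊕ s2 = 0 ⊕ 1 = 1
So s3 = 1 as required.

A=0, B=1, C=1, D=0, E=1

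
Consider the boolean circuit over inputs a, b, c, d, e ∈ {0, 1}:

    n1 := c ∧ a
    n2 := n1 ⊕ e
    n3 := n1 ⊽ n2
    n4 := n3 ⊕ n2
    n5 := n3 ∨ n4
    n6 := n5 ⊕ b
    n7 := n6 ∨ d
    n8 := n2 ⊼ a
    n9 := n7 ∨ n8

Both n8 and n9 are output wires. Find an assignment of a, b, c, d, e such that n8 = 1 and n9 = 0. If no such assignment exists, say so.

Across all 32 input combinations, none give both n8 = 1 and n9 = 0.

no solution exists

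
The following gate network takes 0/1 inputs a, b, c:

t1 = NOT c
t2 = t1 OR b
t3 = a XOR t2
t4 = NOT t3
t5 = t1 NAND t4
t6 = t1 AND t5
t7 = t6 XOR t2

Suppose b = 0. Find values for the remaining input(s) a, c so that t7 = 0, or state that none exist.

a=0, c=0

t7 = t6 XOR t2 must be 0, so t6 and t2 are equal.
Check with b = 0 and a=0, c=0:
t1 = NOT c = NOT 0 = 1
t2 = t1 OR b = 1 OR 0 = 1
t3 = a XOR t2 = 0 XOR 1 = 1
t4 = NOT t3 = NOT 1 = 0
t5 = t1 NAND t4 = 1 NAND 0 = 1
t6 = t1 AND t5 = 1 AND 1 = 1
t7 = t6 XOR t2 = 1 XOR 1 = 0
So t7 = 0.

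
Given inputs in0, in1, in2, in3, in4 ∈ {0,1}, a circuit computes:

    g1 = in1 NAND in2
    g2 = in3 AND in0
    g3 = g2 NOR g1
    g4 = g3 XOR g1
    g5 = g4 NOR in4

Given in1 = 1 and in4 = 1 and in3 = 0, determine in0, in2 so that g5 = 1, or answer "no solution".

With in1 = 1 and in4 = 1 and in3 = 0 fixed, none of the 4 settings of in0, in2 give g5 = 1.
For example, with in0=1, in2=0:
g1 = in1 NAND in2 = 1 NAND 0 = 1
g2 = in3 AND in0 = 0 AND 1 = 0
g3 = g2 NOR g1 = 0 NOR 1 = 0
g4 = g3 XOR g1 = 0 XOR 1 = 1
g5 = g4 NOR in4 = 1 NOR 1 = 0
giving g5 = 0 ≠ 1.

no solution exists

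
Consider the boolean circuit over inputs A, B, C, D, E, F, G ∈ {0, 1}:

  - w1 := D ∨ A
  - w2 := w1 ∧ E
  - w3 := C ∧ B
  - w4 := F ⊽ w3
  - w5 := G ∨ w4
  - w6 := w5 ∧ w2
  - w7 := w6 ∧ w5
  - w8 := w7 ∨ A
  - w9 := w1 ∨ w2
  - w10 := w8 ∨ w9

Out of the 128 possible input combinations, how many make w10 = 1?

96

w10 = w8 ∨ w9 must be 1, so at least one of w8, w9 is 1.
Enumerating the 128 input combinations, 96 give w10 = 1 and 32 give w10 = 0.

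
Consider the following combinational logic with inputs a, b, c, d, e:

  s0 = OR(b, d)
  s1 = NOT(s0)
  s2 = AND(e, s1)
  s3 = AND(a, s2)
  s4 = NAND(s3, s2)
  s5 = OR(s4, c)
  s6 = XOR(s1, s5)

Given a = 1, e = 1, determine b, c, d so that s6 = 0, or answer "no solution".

b=0, c=1, d=0

Check with a = 1, e = 1 and b=0, c=1, d=0:
s0 = OR(b, d) = OR(0, 0) = 0
s1 = NOT(s0) = NOT 0 = 1
s2 = AND(e, s1) = AND(1, 1) = 1
s3 = AND(a, s2) = AND(1, 1) = 1
s4 = NAND(s3, s2) = NAND(1, 1) = 0
s5 = OR(s4, c) = OR(0, 1) = 1
s6 = XOR(s1, s5) = XOR(1, 1) = 0
So s6 = 0.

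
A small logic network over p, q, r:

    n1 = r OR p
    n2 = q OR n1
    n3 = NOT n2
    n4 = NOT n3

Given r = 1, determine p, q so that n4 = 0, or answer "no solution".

With r = 1 fixed, none of the 4 settings of p, q give n4 = 0.
For example, with p=0, q=1:
n1 = r OR p = 1 OR 0 = 1
n2 = q OR n1 = 1 OR 1 = 1
n3 = NOT n2 = NOT 1 = 0
n4 = NOT n3 = NOT 0 = 1
giving n4 = 1 ≠ 0.

no solution exists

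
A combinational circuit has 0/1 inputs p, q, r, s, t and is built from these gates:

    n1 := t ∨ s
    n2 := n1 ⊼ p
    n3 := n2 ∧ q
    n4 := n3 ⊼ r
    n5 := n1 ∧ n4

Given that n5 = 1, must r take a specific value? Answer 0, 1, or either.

either

Both values of r occur among assignments with n5 = 1:
  r=0: p=0, q=0, r=0, s=0, t=1
  r=1: p=0, q=0, r=1, s=0, t=1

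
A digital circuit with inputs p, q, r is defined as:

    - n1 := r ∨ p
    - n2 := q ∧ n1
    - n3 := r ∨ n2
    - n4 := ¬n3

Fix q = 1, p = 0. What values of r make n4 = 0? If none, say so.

n4 = ¬n3 must be 0, so n3 = 1.
n3 = r ∨ n2 must be 1, so at least one of r, n2 is 1.
Check with q = 1, p = 0 and r=1:
n1 = r ∨ p = 1 ∨ 0 = 1
n2 = q ∧ n1 = 1 ∧ 1 = 1
n3 = r ∨ n2 = 1 ∨ 1 = 1
n4 = ¬n3 = ¬1 = 0
So n4 = 0.

r=1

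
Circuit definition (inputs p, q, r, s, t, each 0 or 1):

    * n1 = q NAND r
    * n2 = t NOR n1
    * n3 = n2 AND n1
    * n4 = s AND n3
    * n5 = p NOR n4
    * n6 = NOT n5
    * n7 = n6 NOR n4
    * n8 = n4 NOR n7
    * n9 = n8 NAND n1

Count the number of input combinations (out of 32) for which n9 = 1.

20

n9 = n8 NAND n1 must be 1, so at least one of n8, n1 is 0.
Enumerating the 32 input combinations, 20 give n9 = 1 and 12 give n9 = 0.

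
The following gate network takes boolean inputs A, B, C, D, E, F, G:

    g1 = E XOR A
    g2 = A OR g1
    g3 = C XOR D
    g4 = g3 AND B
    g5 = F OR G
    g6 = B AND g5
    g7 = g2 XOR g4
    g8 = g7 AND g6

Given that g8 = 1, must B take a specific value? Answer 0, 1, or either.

1

g8 = g7 AND g6 must be 1, so both g7 = 1 and g6 = 1.
Every assignment with g8 = 1 has B = 1; there are 24 such assignment(s).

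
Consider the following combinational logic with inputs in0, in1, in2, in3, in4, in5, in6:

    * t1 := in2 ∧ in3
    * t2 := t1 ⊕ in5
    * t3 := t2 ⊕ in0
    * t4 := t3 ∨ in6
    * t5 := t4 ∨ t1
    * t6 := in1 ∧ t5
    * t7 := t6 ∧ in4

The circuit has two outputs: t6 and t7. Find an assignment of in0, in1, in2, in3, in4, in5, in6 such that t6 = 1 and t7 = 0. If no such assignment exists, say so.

Check with in0=0, in1=1, in2=0, in3=0, in4=0, in5=1, in6=0:
t1 = in2 ∧ in3 = 0 ∧ 0 = 0
t2 = t1 ⊕ in5 = 0 ⊕ 1 = 1
t3 = t2 ⊕ in0 = 1 ⊕ 0 = 1
t4 = t3 ∨ in6 = 1 ∨ 0 = 1
t5 = t4 ∨ t1 = 1 ∨ 0 = 1
t6 = in1 ∧ t5 = 1 ∧ 1 = 1
t7 = t6 ∧ in4 = 1 ∧ 0 = 0
So t6 = 1 and t7 = 0.

in0=0, in1=1, in2=0, in3=0, in4=0, in5=1, in6=0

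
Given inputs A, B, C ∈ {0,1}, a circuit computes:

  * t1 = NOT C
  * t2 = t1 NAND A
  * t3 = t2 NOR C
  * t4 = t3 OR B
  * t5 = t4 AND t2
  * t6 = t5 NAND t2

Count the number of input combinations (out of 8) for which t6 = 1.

5

t6 = t5 NAND t2 must be 1, so at least one of t5, t2 is 0.
Enumerating the 8 input combinations, 5 give t6 = 1 and 3 give t6 = 0.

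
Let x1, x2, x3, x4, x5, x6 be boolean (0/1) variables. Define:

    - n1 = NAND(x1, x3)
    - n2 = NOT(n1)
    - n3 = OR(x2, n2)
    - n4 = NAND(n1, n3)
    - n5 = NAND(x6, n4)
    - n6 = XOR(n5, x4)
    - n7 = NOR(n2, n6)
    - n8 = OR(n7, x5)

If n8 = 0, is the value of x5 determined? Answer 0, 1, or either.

n8 = OR(n7, x5) must be 0, so both n7 = 0 and x5 = 0.
n7 = NOR(n2, n6) must be 0, so at least one of n2, n6 is 1.
Every assignment with n8 = 0 has x5 = 0; there are 20 such assignment(s).

0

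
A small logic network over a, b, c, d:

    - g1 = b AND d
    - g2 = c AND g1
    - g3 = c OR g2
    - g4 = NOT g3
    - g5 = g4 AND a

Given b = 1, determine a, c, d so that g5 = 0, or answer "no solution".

a=0, c=1, d=1

g5 = g4 AND a must be 0, so at least one of g4, a is 0.
Check with b = 1 and a=0, c=1, d=1:
g1 = b AND d = 1 AND 1 = 1
g2 = c AND g1 = 1 AND 1 = 1
g3 = c OR g2 = 1 OR 1 = 1
g4 = NOT g3 = NOT 1 = 0
g5 = g4 AND a = 0 AND 0 = 0
So g5 = 0.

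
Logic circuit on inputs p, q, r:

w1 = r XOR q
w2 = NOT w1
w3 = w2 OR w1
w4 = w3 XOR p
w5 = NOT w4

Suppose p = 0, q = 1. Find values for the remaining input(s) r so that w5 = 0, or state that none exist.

r=1

w5 = NOT w4 must be 0, so w4 = 1.
Check with p = 0, q = 1 and r=1:
w1 = r XOR q = 1 XOR 1 = 0
w2 = NOT w1 = NOT 0 = 1
w3 = w2 OR w1 = 1 OR 0 = 1
w4 = w3 XOR p = 1 XOR 0 = 1
w5 = NOT w4 = NOT 1 = 0
So w5 = 0.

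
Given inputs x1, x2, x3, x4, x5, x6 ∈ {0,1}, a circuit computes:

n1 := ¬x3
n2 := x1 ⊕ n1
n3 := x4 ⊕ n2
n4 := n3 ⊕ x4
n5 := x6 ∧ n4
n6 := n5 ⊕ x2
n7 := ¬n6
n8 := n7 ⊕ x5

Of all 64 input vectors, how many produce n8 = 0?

n8 = n7 ⊕ x5 must be 0, so n7 and x5 are equal.
Enumerating the 64 input combinations, 32 give n8 = 0 and 32 give n8 = 1.

32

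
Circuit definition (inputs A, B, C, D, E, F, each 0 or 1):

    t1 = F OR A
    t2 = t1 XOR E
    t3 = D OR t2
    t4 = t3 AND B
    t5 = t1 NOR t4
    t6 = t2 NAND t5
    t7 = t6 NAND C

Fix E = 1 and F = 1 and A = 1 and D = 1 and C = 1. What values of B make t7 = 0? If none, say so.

B=0

t7 = t6 NAND C must be 0, so both t6 = 1 and C = 1.
t6 = t2 NAND t5 must be 1, so at least one of t2, t5 is 0.
Check with E = 1 and F = 1 and A = 1 and D = 1 and C = 1 and B=0:
t1 = F OR A = 1 OR 1 = 1
t2 = t1 XOR E = 1 XOR 1 = 0
t3 = D OR t2 = 1 OR 0 = 1
t4 = t3 AND B = 1 AND 0 = 0
t5 = t1 NOR t4 = 1 NOR 0 = 0
t6 = t2 NAND t5 = 0 NAND 0 = 1
t7 = t6 NAND C = 1 NAND 1 = 0
So t7 = 0.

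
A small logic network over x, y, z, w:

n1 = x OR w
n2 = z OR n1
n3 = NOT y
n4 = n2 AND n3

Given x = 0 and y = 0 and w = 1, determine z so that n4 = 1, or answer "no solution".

n4 = n2 AND n3 must be 1, so both n2 = 1 and n3 = 1.
Check with x = 0 and y = 0 and w = 1 and z=1:
n1 = x OR w = 0 OR 1 = 1
n2 = z OR n1 = 1 OR 1 = 1
n3 = NOT y = NOT 0 = 1
n4 = n2 AND n3 = 1 AND 1 = 1
So n4 = 1.

z=1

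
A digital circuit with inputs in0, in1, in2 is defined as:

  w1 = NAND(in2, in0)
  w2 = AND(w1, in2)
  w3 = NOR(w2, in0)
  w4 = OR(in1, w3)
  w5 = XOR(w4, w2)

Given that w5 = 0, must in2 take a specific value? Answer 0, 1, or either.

either

Both values of in2 occur among assignments with w5 = 0:
  in2=0: in0=1, in1=0, in2=0
  in2=1: in0=0, in1=1, in2=1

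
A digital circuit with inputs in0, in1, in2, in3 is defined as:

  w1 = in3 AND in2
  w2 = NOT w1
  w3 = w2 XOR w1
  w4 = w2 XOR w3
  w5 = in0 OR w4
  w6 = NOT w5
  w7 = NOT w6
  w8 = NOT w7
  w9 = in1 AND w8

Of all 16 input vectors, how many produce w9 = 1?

w9 = in1 AND w8 must be 1, so both in1 = 1 and w8 = 1.
w8 = NOT w7 must be 1, so w7 = 0.
w7 = NOT w6 must be 0, so w6 = 1.
Enumerating the 16 input combinations, 3 give w9 = 1 and 13 give w9 = 0.

3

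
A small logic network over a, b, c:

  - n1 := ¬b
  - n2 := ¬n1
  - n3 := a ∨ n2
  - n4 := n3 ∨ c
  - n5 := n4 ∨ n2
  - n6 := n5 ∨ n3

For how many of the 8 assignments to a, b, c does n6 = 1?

n6 = n5 ∨ n3 must be 1, so at least one of n5, n3 is 1.
Enumerating the 8 input combinations, 7 give n6 = 1 and 1 give n6 = 0.

7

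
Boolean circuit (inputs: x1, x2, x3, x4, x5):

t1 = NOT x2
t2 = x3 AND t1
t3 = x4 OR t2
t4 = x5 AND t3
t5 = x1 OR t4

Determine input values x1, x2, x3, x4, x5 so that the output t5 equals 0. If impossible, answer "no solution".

t5 = x1 OR t4 must be 0, so both x1 = 0 and t4 = 0.
t4 = x5 AND t3 must be 0, so at least one of x5, t3 is 0.
Check with x1=0 x2=0 x3=1 x4=1 x5=0:
t1 = NOT x2 = NOT 0 = 1
t2 = x3 AND t1 = 1 AND 1 = 1
t3 = x4 OR t2 = 1 OR 1 = 1
t4 = x5 AND t3 = 0 AND 1 = 0
t5 = x1 OR t4 = 0 OR 0 = 0
So t5 = 0 as required.

x1=0 x2=0 x3=1 x4=1 x5=0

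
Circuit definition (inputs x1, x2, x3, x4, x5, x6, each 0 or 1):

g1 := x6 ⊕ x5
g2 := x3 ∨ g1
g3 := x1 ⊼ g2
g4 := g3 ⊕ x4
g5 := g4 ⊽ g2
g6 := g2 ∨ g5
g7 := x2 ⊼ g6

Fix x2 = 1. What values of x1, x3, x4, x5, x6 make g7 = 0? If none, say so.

x1=0, x3=1, x4=0, x5=1, x6=0

Check with x2 = 1 and x1=0, x3=1, x4=0, x5=1, x6=0:
g1 = x6 ⊕ x5 = 0 ⊕ 1 = 1
g2 = x3 ∨ g1 = 1 ∨ 1 = 1
g3 = x1 ⊼ g2 = 0 ⊼ 1 = 1
g4 = g3 ⊕ x4 = 1 ⊕ 0 = 1
g5 = g4 ⊽ g2 = 1 ⊽ 1 = 0
g6 = g2 ∨ g5 = 1 ∨ 0 = 1
g7 = x2 ⊼ g6 = 1 ⊼ 1 = 0
So g7 = 0.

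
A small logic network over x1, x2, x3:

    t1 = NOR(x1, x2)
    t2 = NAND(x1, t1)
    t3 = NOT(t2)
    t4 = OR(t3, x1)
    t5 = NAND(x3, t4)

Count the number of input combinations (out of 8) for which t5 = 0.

2

t5 = NAND(x3, t4) must be 0, so both x3 = 1 and t4 = 1.
t4 = OR(t3, x1) must be 1, so at least one of t3, x1 is 1.
Satisfying assignments:
  x1=1, x2=0, x3=1
  x1=1, x2=1, x3=1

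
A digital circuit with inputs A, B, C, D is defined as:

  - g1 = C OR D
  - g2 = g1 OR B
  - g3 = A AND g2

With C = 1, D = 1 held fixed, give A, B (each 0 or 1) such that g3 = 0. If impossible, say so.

A=0 B=0

g3 = A AND g2 must be 0, so at least one of A, g2 is 0.
Check with C = 1, D = 1 and A=0, B=0:
g1 = C OR D = 1 OR 1 = 1
g2 = g1 OR B = 1 OR 0 = 1
g3 = A AND g2 = 0 AND 1 = 0
So g3 = 0.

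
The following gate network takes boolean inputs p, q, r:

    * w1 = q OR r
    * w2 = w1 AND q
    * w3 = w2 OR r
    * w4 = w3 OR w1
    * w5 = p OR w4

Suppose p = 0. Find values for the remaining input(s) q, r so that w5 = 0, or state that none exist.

q=0 r=0

w5 = p OR w4 must be 0, so both p = 0 and w4 = 0.
w4 = w3 OR w1 must be 0, so both w3 = 0 and w1 = 0.
Check with p = 0 and q=0, r=0:
w1 = q OR r = 0 OR 0 = 0
w2 = w1 AND q = 0 AND 0 = 0
w3 = w2 OR r = 0 OR 0 = 0
w4 = w3 OR w1 = 0 OR 0 = 0
w5 = p OR w4 = 0 OR 0 = 0
So w5 = 0.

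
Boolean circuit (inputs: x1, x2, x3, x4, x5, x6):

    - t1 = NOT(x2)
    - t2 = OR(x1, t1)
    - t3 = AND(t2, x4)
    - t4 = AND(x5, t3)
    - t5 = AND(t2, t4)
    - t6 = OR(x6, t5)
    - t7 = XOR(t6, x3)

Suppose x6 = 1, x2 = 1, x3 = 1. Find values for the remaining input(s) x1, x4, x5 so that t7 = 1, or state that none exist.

With x6 = 1, x2 = 1, x3 = 1 fixed, none of the 8 settings of x1, x4, x5 give t7 = 1.
For example, with x1=0, x4=1, x5=0:
t1 = NOT(x2) = NOT 1 = 0
t2 = OR(x1, t1) = OR(0, 0) = 0
t3 = AND(t2, x4) = AND(0, 1) = 0
t4 = AND(x5, t3) = AND(0, 0) = 0
t5 = AND(t2, t4) = AND(0, 0) = 0
t6 = OR(x6, t5) = OR(1, 0) = 1
t7 = XOR(t6, x3) = XOR(1, 1) = 0
giving t7 = 0 ≠ 1.

no solution exists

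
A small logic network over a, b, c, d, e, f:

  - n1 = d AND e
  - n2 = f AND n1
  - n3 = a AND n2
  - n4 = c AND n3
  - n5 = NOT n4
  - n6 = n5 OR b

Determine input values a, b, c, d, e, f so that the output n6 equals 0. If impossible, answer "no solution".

a=1, b=0, c=1, d=1, e=1, f=1

Check with a=1, b=0, c=1, d=1, e=1, f=1:
n1 = d AND e = 1 AND 1 = 1
n2 = f AND n1 = 1 AND 1 = 1
n3 = a AND n2 = 1 AND 1 = 1
n4 = c AND n3 = 1 AND 1 = 1
n5 = NOT n4 = NOT 1 = 0
n6 = n5 OR b = 0 OR 0 = 0
So n6 = 0 as required.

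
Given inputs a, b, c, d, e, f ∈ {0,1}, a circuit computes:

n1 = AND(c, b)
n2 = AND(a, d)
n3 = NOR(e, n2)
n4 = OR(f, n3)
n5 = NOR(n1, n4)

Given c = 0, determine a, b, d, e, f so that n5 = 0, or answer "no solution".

a=0, b=0, d=0, e=1, f=1

n5 = NOR(n1, n4) must be 0, so at least one of n1, n4 is 1.
Check with c = 0 and a=0, b=0, d=0, e=1, f=1:
n1 = AND(c, b) = AND(0, 0) = 0
n2 = AND(a, d) = AND(0, 0) = 0
n3 = NOR(e, n2) = NOR(1, 0) = 0
n4 = OR(f, n3) = OR(1, 0) = 1
n5 = NOR(n1, n4) = NOR(0, 1) = 0
So n5 = 0.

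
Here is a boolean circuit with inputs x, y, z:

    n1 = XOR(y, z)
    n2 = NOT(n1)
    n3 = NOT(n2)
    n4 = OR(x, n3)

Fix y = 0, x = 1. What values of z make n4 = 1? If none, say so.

z=0

n4 = OR(x, n3) must be 1, so at least one of x, n3 is 1.
Check with y = 0, x = 1 and z=0:
n1 = XOR(y, z) = XOR(0, 0) = 0
n2 = NOT(n1) = NOT 0 = 1
n3 = NOT(n2) = NOT 1 = 0
n4 = OR(x, n3) = OR(1, 0) = 1
So n4 = 1.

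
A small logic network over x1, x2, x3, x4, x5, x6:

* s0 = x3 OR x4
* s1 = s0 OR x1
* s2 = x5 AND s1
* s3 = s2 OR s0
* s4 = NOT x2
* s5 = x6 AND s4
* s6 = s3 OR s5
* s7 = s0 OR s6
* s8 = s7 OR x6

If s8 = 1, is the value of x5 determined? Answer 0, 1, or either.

either

Both values of x5 occur among assignments with s8 = 1:
  x5=0: x1=0, x2=0, x3=0, x4=0, x5=0, x6=1
  x5=1: x1=0, x2=0, x3=0, x4=0, x5=1, x6=1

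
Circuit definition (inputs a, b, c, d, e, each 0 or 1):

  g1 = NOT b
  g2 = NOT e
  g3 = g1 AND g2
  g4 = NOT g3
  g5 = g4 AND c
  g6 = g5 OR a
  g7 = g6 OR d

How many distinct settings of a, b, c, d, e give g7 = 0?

5

g7 = g6 OR d must be 0, so both g6 = 0 and d = 0.
g6 = g5 OR a must be 0, so both g5 = 0 and a = 0.
Satisfying assignments:
  a=0, b=0, c=0, d=0, e=0
  a=0, b=0, c=0, d=0, e=1
  a=0, b=0, c=1, d=0, e=0
  a=0, b=1, c=0, d=0, e=0
  a=0, b=1, c=0, d=0, e=1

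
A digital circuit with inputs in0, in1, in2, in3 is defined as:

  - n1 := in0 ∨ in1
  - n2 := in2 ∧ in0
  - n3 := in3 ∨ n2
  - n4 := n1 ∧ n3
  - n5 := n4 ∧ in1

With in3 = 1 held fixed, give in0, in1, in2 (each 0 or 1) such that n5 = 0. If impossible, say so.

Check with in3 = 1 and in0=0, in1=0, in2=1:
n1 = in0 ∨ in1 = 0 ∨ 0 = 0
n2 = in2 ∧ in0 = 1 ∧ 0 = 0
n3 = in3 ∨ n2 = 1 ∨ 0 = 1
n4 = n1 ∧ n3 = 0 ∧ 1 = 0
n5 = n4 ∧ in1 = 0 ∧ 0 = 0
So n5 = 0.

in0=0 in1=0 in2=1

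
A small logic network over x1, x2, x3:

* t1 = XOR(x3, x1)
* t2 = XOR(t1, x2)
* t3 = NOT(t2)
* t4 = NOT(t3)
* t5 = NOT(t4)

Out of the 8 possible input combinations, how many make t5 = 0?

4

t5 = NOT(t4) must be 0, so t4 = 1.
Satisfying assignments:
  x1=0, x2=0, x3=1
  x1=0, x2=1, x3=0
  x1=1, x2=0, x3=0
  x1=1, x2=1, x3=1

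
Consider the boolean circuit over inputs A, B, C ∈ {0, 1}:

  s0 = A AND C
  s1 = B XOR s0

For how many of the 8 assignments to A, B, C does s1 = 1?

s1 = B XOR s0 must be 1, so B and s0 differ.
Enumerating the 8 input combinations, 4 give s1 = 1 and 4 give s1 = 0.

4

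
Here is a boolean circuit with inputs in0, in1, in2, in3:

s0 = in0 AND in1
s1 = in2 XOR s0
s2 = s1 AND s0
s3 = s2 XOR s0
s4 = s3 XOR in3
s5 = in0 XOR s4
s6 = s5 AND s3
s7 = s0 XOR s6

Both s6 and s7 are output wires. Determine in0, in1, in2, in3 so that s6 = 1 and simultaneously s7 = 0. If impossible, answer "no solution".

Check with in0=1, in1=1, in2=1, in3=1:
s0 = in0 AND in1 = 1 AND 1 = 1
s1 = in2 XOR s0 = 1 XOR 1 = 0
s2 = s1 AND s0 = 0 AND 1 = 0
s3 = s2 XOR s0 = 0 XOR 1 = 1
s4 = s3 XOR in3 = 1 XOR 1 = 0
s5 = in0 XOR s4 = 1 XOR 0 = 1
s6 = s5 AND s3 = 1 AND 1 = 1
s7 = s0 XOR s6 = 1 XOR 1 = 0
So s6 = 1 and s7 = 0.

in0=1, in1=1, in2=1, in3=1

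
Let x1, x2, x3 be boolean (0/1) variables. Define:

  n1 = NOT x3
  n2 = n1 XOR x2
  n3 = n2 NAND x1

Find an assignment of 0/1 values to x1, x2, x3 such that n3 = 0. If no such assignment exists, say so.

Check with x1=1, x2=1, x3=1:
n1 = NOT x3 = NOT 1 = 0
n2 = n1 XOR x2 = 0 XOR 1 = 1
n3 = n2 NAND x1 = 1 NAND 1 = 0
So n3 = 0 as required.

x1=1, x2=1, x3=1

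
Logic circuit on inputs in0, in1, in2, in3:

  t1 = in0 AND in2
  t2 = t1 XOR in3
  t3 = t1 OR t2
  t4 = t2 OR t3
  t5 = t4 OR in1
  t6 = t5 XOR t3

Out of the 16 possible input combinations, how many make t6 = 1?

t6 = t5 XOR t3 must be 1, so t5 and t3 differ.
Satisfying assignments:
  in0=0, in1=1, in2=0, in3=0
  in0=0, in1=1, in2=1, in3=0
  in0=1, in1=1, in2=0, in3=0

3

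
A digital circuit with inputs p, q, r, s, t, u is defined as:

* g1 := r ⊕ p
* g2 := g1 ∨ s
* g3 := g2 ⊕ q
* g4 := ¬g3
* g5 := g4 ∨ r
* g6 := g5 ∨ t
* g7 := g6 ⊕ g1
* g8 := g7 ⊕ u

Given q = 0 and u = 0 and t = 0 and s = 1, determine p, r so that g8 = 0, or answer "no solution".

p=0 r=0

Check with q = 0 and u = 0 and t = 0 and s = 1 and p=0, r=0:
g1 = r ⊕ p = 0 ⊕ 0 = 0
g2 = g1 ∨ s = 0 ∨ 1 = 1
g3 = g2 ⊕ q = 1 ⊕ 0 = 1
g4 = ¬g3 = ¬1 = 0
g5 = g4 ∨ r = 0 ∨ 0 = 0
g6 = g5 ∨ t = 0 ∨ 0 = 0
g7 = g6 ⊕ g1 = 0 ⊕ 0 = 0
g8 = g7 ⊕ u = 0 ⊕ 0 = 0
So g8 = 0.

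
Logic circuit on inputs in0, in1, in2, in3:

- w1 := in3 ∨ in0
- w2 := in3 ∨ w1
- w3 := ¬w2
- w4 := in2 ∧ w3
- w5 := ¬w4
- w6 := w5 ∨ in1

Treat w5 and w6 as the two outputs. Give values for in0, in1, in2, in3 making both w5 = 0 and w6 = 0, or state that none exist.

in0=0, in1=0, in2=1, in3=0

Check with in0=0, in1=0, in2=1, in3=0:
w1 = in3 ∨ in0 = 0 ∨ 0 = 0
w2 = in3 ∨ w1 = 0 ∨ 0 = 0
w3 = ¬w2 = ¬0 = 1
w4 = in2 ∧ w3 = 1 ∧ 1 = 1
w5 = ¬w4 = ¬1 = 0
w6 = w5 ∨ in1 = 0 ∨ 0 = 0
So w5 = 0 and w6 = 0.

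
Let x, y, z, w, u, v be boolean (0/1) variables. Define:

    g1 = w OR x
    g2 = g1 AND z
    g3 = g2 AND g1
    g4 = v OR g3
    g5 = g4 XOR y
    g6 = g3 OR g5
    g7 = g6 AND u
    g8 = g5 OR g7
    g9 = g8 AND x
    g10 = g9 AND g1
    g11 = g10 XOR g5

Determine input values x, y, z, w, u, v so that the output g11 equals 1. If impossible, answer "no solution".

Check with x=0, y=1, z=0, w=0, u=1, v=0:
g1 = w OR x = 0 OR 0 = 0
g2 = g1 AND z = 0 AND 0 = 0
g3 = g2 AND g1 = 0 AND 0 = 0
g4 = v OR g3 = 0 OR 0 = 0
g5 = g4 XOR y = 0 XOR 1 = 1
g6 = g3 OR g5 = 0 OR 1 = 1
g7 = g6 AND u = 1 AND 1 = 1
g8 = g5 OR g7 = 1 OR 1 = 1
g9 = g8 AND x = 1 AND 0 = 0
g10 = g9 AND g1 = 0 AND 0 = 0
g11 = g10 XOR g5 = 0 XOR 1 = 1
So g11 = 1 as required.

x=0, y=1, z=0, w=0, u=1, v=0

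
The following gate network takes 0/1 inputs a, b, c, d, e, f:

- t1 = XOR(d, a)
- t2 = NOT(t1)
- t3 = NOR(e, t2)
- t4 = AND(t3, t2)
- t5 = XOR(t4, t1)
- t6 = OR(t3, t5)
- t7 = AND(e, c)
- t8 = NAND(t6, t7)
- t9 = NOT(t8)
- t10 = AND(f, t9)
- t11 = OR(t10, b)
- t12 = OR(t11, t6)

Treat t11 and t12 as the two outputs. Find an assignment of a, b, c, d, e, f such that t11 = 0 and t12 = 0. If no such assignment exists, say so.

a=0 b=0 c=1 d=0 e=0 f=0

Check with a=0 b=0 c=1 d=0 e=0 f=0:
t1 = XOR(d, a) = XOR(0, 0) = 0
t2 = NOT(t1) = NOT 0 = 1
t3 = NOR(e, t2) = NOR(0, 1) = 0
t4 = AND(t3, t2) = AND(0, 1) = 0
t5 = XOR(t4, t1) = XOR(0, 0) = 0
t6 = OR(t3, t5) = OR(0, 0) = 0
t7 = AND(e, c) = AND(0, 1) = 0
t8 = NAND(t6, t7) = NAND(0, 0) = 1
t9 = NOT(t8) = NOT 1 = 0
t10 = AND(f, t9) = AND(0, 0) = 0
t11 = OR(t10, b) = OR(0, 0) = 0
t12 = OR(t11, t6) = OR(0, 0) = 0
So t11 = 0 and t12 = 0.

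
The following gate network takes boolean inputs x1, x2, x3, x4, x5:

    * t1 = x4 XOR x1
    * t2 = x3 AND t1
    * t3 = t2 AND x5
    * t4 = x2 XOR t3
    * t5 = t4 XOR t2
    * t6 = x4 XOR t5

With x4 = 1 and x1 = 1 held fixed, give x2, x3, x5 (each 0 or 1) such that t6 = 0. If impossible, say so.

x2=1 x3=1 x5=1

t6 = x4 XOR t5 must be 0, so x4 and t5 are equal.
Check with x4 = 1 and x1 = 1 and x2=1, x3=1, x5=1:
t1 = x4 XOR x1 = 1 XOR 1 = 0
t2 = x3 AND t1 = 1 AND 0 = 0
t3 = t2 AND x5 = 0 AND 1 = 0
t4 = x2 XOR t3 = 1 XOR 0 = 1
t5 = t4 XOR t2 = 1 XOR 0 = 1
t6 = x4 XOR t5 = 1 XOR 1 = 0
So t6 = 0.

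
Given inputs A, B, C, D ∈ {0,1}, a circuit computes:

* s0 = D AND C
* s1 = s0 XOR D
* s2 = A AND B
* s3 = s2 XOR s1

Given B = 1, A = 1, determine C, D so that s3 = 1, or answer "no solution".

Check with B = 1, A = 1 and C=1, D=1:
s0 = D AND C = 1 AND 1 = 1
s1 = s0 XOR D = 1 XOR 1 = 0
s2 = A AND B = 1 AND 1 = 1
s3 = s2 XOR s1 = 1 XOR 0 = 1
So s3 = 1.

C=1 D=1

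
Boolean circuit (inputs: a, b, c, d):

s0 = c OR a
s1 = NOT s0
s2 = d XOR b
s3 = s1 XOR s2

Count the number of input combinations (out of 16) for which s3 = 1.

s3 = s1 XOR s2 must be 1, so s1 and s2 differ.
Enumerating the 16 input combinations, 8 give s3 = 1 and 8 give s3 = 0.

8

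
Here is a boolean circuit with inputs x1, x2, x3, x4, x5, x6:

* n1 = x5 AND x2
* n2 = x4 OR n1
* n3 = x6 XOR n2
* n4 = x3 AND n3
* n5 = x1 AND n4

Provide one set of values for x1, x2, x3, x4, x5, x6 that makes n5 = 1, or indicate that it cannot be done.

n5 = x1 AND n4 must be 1, so both x1 = 1 and n4 = 1.
Check with x1=1 x2=1 x3=1 x4=0 x5=0 x6=1:
n1 = x5 AND x2 = 0 AND 1 = 0
n2 = x4 OR n1 = 0 OR 0 = 0
n3 = x6 XOR n2 = 1 XOR 0 = 1
n4 = x3 AND n3 = 1 AND 1 = 1
n5 = x1 AND n4 = 1 AND 1 = 1
So n5 = 1 as required.

x1=1 x2=1 x3=1 x4=0 x5=0 x6=1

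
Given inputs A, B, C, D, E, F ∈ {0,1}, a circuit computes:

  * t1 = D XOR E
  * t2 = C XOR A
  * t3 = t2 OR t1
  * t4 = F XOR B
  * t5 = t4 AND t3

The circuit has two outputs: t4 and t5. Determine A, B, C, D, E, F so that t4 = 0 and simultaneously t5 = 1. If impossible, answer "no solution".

no solution exists

Across all 64 input combinations, none give both t4 = 0 and t5 = 1.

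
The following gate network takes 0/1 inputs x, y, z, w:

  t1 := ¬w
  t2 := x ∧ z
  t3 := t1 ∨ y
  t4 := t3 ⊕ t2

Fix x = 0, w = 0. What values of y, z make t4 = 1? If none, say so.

y=1 z=1

Check with x = 0, w = 0 and y=1, z=1:
t1 = ¬w = ¬0 = 1
t2 = x ∧ z = 0 ∧ 1 = 0
t3 = t1 ∨ y = 1 ∨ 1 = 1
t4 = t3 ⊕ t2 = 1 ⊕ 0 = 1
So t4 = 1.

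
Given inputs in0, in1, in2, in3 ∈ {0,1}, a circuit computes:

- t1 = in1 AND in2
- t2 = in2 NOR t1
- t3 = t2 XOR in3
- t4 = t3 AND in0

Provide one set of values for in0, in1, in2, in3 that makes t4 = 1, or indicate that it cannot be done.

in0=1, in1=0, in2=1, in3=1

Check with in0=1, in1=0, in2=1, in3=1:
t1 = in1 AND in2 = 0 AND 1 = 0
t2 = in2 NOR t1 = 1 NOR 0 = 0
t3 = t2 XOR in3 = 0 XOR 1 = 1
t4 = t3 AND in0 = 1 AND 1 = 1
So t4 = 1 as required.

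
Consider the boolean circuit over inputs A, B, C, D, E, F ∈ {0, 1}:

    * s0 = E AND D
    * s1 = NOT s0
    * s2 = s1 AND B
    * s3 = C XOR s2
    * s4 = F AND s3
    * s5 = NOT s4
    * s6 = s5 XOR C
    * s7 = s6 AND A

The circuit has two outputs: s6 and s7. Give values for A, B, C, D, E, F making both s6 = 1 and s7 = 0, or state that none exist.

A=0, B=0, C=0, D=0, E=1, F=0

Check with A=0, B=0, C=0, D=0, E=1, F=0:
s0 = E AND D = 1 AND 0 = 0
s1 = NOT s0 = NOT 0 = 1
s2 = s1 AND B = 1 AND 0 = 0
s3 = C XOR s2 = 0 XOR 0 = 0
s4 = F AND s3 = 0 AND 0 = 0
s5 = NOT s4 = NOT 0 = 1
s6 = s5 XOR C = 1 XOR 0 = 1
s7 = s6 AND A = 1 AND 0 = 0
So s6 = 1 and s7 = 0.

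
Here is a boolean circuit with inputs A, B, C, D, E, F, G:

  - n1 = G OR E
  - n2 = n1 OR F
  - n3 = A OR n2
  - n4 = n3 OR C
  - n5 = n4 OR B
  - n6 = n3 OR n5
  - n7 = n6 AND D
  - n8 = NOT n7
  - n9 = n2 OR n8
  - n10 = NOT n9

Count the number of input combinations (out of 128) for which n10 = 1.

7

n10 = NOT n9 must be 1, so n9 = 0.
Enumerating the 128 input combinations, 7 give n10 = 1 and 121 give n10 = 0.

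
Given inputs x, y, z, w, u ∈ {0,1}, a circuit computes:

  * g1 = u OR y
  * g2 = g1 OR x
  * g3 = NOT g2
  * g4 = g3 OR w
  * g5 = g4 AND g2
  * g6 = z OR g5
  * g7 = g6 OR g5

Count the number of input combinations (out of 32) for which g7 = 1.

g7 = g6 OR g5 must be 1, so at least one of g6, g5 is 1.
Enumerating the 32 input combinations, 23 give g7 = 1 and 9 give g7 = 0.

23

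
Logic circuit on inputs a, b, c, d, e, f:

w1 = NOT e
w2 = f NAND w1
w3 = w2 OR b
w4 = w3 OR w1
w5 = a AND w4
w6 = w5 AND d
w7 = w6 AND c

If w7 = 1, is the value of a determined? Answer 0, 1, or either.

1

w7 = w6 AND c must be 1, so both w6 = 1 and c = 1.
w6 = w5 AND d must be 1, so both w5 = 1 and d = 1.
Every assignment with w7 = 1 has a = 1; there are 8 such assignment(s).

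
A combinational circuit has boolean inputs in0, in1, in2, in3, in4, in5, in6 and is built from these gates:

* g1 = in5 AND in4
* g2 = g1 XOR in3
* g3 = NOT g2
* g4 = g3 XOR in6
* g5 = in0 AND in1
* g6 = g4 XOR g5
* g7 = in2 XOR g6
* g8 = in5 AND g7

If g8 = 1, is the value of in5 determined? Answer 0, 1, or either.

1

g8 = in5 AND g7 must be 1, so both in5 = 1 and g7 = 1.
g7 = in2 XOR g6 must be 1, so in2 and g6 differ.
Every assignment with g8 = 1 has in5 = 1; there are 32 such assignment(s).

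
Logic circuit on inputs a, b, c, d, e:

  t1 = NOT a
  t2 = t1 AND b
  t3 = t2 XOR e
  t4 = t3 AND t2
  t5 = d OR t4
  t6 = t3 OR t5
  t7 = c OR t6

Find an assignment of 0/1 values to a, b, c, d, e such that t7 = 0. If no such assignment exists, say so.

a=0, b=1, c=0, d=0, e=1

t7 = c OR t6 must be 0, so both c = 0 and t6 = 0.
t6 = t3 OR t5 must be 0, so both t3 = 0 and t5 = 0.
t3 = t2 XOR e must be 0, so t2 and e are equal.
Check with a=0, b=1, c=0, d=0, e=1:
t1 = NOT a = NOT 0 = 1
t2 = t1 AND b = 1 AND 1 = 1
t3 = t2 XOR e = 1 XOR 1 = 0
t4 = t3 AND t2 = 0 AND 1 = 0
t5 = d OR t4 = 0 OR 0 = 0
t6 = t3 OR t5 = 0 OR 0 = 0
t7 = c OR t6 = 0 OR 0 = 0
So t7 = 0 as required.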